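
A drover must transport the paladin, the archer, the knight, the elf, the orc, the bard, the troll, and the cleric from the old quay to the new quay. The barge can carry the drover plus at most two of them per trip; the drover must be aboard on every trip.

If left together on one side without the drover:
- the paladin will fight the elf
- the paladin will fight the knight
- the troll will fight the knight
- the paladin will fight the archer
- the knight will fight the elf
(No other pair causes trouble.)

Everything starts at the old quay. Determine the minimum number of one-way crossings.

13

Counting alone: the drover can take at most 2 across per trip to the new quay, so moving all 8 needs at least 4 loaded trips out, with a return between consecutive ones — at least 7 crossings.
The safety rule pushes this higher. Following every safe sequence of crossings, the most of the 8 that can be at the new quay as the barge arrives there on crossings 7, 9, 11 is 5, 6, 7 respectively — never all 8.
So no plan with fewer than 13 crossings exists, and this one achieves 13:
1. Drover goes to the new quay with the knight and the paladin.  [the old quay: the archer, the bard, the cleric, the elf, the orc, the troll | the new quay: the knight, the paladin]
2. Drover goes back to the old quay with the paladin.  [the old quay: the archer, the bard, the cleric, the elf, the orc, the paladin, the troll | the new quay: the knight]
3. Drover goes to the new quay with the archer and the paladin.  [the old quay: the bard, the cleric, the elf, the orc, the troll | the new quay: the archer, the knight, the paladin]
4. Drover goes back to the old quay with the paladin.  [the old quay: the bard, the cleric, the elf, the orc, the paladin, the troll | the new quay: the archer, the knight]
5. Drover goes to the new quay with the orc and the paladin.  [the old quay: the bard, the cleric, the elf, the troll | the new quay: the archer, the knight, the orc, the paladin]
6. Drover goes back to the old quay with the paladin.  [the old quay: the bard, the cleric, the elf, the paladin, the troll | the new quay: the archer, the knight, the orc]
7. Drover goes to the new quay with the bard and the paladin.  [the old quay: the cleric, the elf, the troll | the new quay: the archer, the bard, the knight, the orc, the paladin]
8. Drover goes back to the old quay with the paladin.  [the old quay: the cleric, the elf, the paladin, the troll | the new quay: the archer, the bard, the knight, the orc]
9. Drover goes to the new quay with the cleric and the paladin.  [the old quay: the elf, the troll | the new quay: the archer, the bard, the cleric, the knight, the orc, the paladin]
10. Drover goes back to the old quay with the paladin.  [the old quay: the elf, the paladin, the troll | the new quay: the archer, the bard, the cleric, the knight, the orc]
11. Drover goes to the new quay with the elf and the troll.  [the old quay: the paladin | the new quay: the archer, the bard, the cleric, the elf, the knight, the orc, the troll]
12. Drover goes back to the old quay with the knight.  [the old quay: the knight, the paladin | the new quay: the archer, the bard, the cleric, the elf, the orc, the troll]
13. Drover goes to the new quay with the knight and the paladin.  [the old quay: — | the new quay: the archer, the bard, the cleric, the elf, the knight, the orc, the paladin, the troll]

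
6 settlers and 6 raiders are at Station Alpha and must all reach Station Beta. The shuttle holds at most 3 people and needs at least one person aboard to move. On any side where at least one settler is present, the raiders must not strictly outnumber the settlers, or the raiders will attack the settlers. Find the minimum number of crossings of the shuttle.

impossible

Following every safe sequence of crossings from the start, the most of the 12 that can be at Station Beta as the shuttle arrives there on crossings 1, 3, 5 is 3, 5, 6 respectively; the best ever achieved is 6 of 12.
From crossing 7 on, no configuration arises that was not already reachable earlier: only 17 distinct safe configurations (who is on which side, and where the shuttle is) can ever be reached, none of them has everyone across, and every continuation just revisits them. They are: 0 settlers + 0 raiders across (shuttle back at the start); 0 settlers + 1 raider across (shuttle there); 0 settlers + 1 raider across (shuttle back at the start); 0 settlers + 2 raiders across (shuttle there); 0 settlers + 2 raiders across (shuttle back at the start); 0 settlers + 3 raiders across (shuttle there); 0 settlers + 3 raiders across (shuttle back at the start); 0 settlers + 4 raiders across (shuttle there); 0 settlers + 4 raiders across (shuttle back at the start); 0 settlers + 5 raiders across (shuttle there); 0 settlers + 5 raiders across (shuttle back at the start); 0 settlers + 6 raiders across (shuttle there); 1 settler + 1 raider across (shuttle there); 1 settler + 1 raider across (shuttle back at the start); 2 settlers + 2 raiders across (shuttle there); 2 settlers + 2 raiders across (shuttle back at the start); 3 settlers + 3 raiders across (shuttle there). So no valid plan exists.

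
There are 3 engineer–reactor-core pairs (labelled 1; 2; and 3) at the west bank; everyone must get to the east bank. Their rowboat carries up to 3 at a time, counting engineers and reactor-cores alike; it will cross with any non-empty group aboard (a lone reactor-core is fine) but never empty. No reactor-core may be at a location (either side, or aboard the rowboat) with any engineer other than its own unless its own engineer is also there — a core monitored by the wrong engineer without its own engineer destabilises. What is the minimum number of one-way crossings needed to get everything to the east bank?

Counting alone: each trip to the east bank takes at most 3 across and each return brings at least 1 back, so after t trips out (and t−1 returns) at most 3t − (t−1) of the 6 are across; that first reaches 6 at t = 3, so at least 5 crossings are needed.
The plan below uses exactly 5 crossings, so it is optimal:
1. engineer 1 and reactor-core 1 cross → the east bank.
2. engineer 1 crosses ← the west bank.
3. engineer 1, engineer 2, and engineer 3 cross → the east bank.
4. reactor-core 1 crosses ← the west bank.
5. reactor-core 1, reactor-core 2, and reactor-core 3 cross → the east bank.

5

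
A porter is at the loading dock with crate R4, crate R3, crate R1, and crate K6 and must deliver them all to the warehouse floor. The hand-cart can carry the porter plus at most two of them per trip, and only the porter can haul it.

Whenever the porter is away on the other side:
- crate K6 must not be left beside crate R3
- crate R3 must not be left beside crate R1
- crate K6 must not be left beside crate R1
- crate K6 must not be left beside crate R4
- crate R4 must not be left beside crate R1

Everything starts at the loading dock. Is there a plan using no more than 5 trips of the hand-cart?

Yes — this plan uses 5 crossings (≤ 5):
1. Porter goes to the warehouse floor with crate K6 and crate R1.
2. Porter goes back to the loading dock with crate R1.
3. Porter goes to the warehouse floor with crate R3 and crate R4.
4. Porter goes back to the loading dock with crate K6.
5. Porter goes to the warehouse floor with crate K6 and crate R1.

Yes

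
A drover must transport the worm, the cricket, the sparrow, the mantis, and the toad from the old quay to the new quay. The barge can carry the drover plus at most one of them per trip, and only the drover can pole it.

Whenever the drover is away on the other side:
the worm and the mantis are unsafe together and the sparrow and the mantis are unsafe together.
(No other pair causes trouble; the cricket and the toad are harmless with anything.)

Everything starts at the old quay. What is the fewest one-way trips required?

Counting alone: the drover can take at most 1 across per trip to the new quay, so moving all 5 needs at least 5 loaded trips out, with a return between consecutive ones — at least 9 crossings.
The safety rule pushes this higher. Following every safe sequence of crossings, the most of the 5 that can be at the new quay as the barge arrives there on crossing 9 is 4 — never all 5.
So no plan with fewer than 11 crossings exists, and this one achieves 11:
1. Drover goes to the new quay with the mantis.
2. Drover goes back to the old quay alone.
3. Drover goes to the new quay with the worm.
4. Drover goes back to the old quay with the mantis.
5. Drover goes to the new quay with the sparrow.
6. Drover goes back to the old quay alone.
7. Drover goes to the new quay with the cricket.
8. Drover goes back to the old quay alone.
9. Drover goes to the new quay with the toad.
10. Drover goes back to the old quay alone.
11. Drover goes to the new quay with the mantis.

11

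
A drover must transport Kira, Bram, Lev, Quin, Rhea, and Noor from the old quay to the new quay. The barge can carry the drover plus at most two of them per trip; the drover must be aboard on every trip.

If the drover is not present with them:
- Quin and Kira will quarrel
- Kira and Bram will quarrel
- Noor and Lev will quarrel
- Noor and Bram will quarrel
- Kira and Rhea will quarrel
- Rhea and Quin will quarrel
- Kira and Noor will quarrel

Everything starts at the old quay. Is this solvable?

No

Whatever the first load, the items left behind include a forbidden pair without the drover. No opening move is safe, so no plan exists.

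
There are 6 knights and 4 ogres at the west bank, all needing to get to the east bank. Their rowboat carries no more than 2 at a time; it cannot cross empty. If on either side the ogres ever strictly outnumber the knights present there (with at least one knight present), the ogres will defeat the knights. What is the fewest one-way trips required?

17

Counting alone: each trip to the east bank takes at most 2 across and each return brings at least 1 back, so after t trips out (and t−1 returns) at most 2t − (t−1) of the 10 are across; that first reaches 10 at t = 9, so at least 17 crossings are needed.
The plan below uses exactly 17 crossings, so it is optimal:
1. 2 ogres → the east bank.  (the west bank: 6K 2O; the east bank: 0K 2O)
2. 1 ogre ← the west bank.  (the west bank: 6K 3O; the east bank: 0K 1O)
3. 2 ogres → the east bank.  (the west bank: 6K 1O; the east bank: 0K 3O)
4. 1 ogre ← the west bank.  (the west bank: 6K 2O; the east bank: 0K 2O)
5. 2 knights → the east bank.  (the west bank: 4K 2O; the east bank: 2K 2O)
6. 1 ogre ← the west bank.  (the west bank: 4K 3O; the east bank: 2K 1O)
7. 1 knight and 1 ogre → the east bank.  (the west bank: 3K 2O; the east bank: 3K 2O)
8. 1 ogre ← the west bank.  (the west bank: 3K 3O; the east bank: 3K 1O)
9. 2 ogres → the east bank.  (the west bank: 3K 1O; the east bank: 3K 3O)
10. 1 ogre ← the west bank.  (the west bank: 3K 2O; the east bank: 3K 2O)
11. 1 knight and 1 ogre → the east bank.  (the west bank: 2K 1O; the east bank: 4K 3O)
12. 1 ogre ← the west bank.  (the west bank: 2K 2O; the east bank: 4K 2O)
13. 2 ogres → the east bank.  (the west bank: 2K 0O; the east bank: 4K 4O)
14. 1 ogre ← the west bank.  (the west bank: 2K 1O; the east bank: 4K 3O)
15. 1 knight and 1 ogre → the east bank.  (the west bank: 1K 0O; the east bank: 5K 4O)
16. 1 ogre ← the west bank.  (the west bank: 1K 1O; the east bank: 5K 3O)
17. 1 knight and 1 ogre → the east bank.  (the west bank: 0K 0O; the east bank: 6K 4O)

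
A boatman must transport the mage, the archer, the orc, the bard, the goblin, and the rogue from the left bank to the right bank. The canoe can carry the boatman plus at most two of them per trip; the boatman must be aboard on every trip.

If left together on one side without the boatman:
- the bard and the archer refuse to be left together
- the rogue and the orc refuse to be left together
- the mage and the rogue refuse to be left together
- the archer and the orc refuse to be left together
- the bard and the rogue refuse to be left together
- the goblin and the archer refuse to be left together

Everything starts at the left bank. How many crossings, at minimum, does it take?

Counting alone: the boatman can take at most 2 across per trip to the right bank, so moving all 6 needs at least 3 loaded trips out, with a return between consecutive ones — at least 5 crossings.
The safety rule pushes this higher. Following every safe sequence of crossings, the most of the 6 that can be at the right bank as the canoe arrives there on crossing 5 is 4 — never all 6.
So no plan with fewer than 7 crossings exists, and this one achieves 7:
1. Boatman goes to the right bank with the archer and the rogue.
2. Boatman goes back to the left bank alone.
3. Boatman goes to the right bank with the mage and the orc.
4. Boatman goes back to the left bank with the archer and the rogue.
5. Boatman goes to the right bank with the bard and the goblin.
6. Boatman goes back to the left bank alone.
7. Boatman goes to the right bank with the archer and the rogue.

7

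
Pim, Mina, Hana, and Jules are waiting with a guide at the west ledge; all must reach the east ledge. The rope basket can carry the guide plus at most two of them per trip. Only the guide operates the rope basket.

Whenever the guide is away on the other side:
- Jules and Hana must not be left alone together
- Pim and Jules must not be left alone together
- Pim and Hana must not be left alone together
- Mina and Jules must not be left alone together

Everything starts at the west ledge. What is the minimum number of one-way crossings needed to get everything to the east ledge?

5

Counting alone: the guide can take at most 2 across per trip to the east ledge, so moving all 4 needs at least 2 loaded trips out, with a return between consecutive ones — at least 3 crossings.
The safety rule pushes this higher. Following every safe sequence of crossings, the most of the 4 that can be at the east ledge as the rope basket arrives there on crossing 3 is 3 — never all 4.
So no plan with fewer than 5 crossings exists, and this one achieves 5:
1. Guide goes to the east ledge with Jules and Pim.  [the west ledge: Hana, Mina | the east ledge: Jules, Pim]
2. Guide goes back to the west ledge with Pim.  [the west ledge: Hana, Mina, Pim | the east ledge: Jules]
3. Guide goes to the east ledge with Mina and Pim.  [the west ledge: Hana | the east ledge: Jules, Mina, Pim]
4. Guide goes back to the west ledge with Jules.  [the west ledge: Hana, Jules | the east ledge: Mina, Pim]
5. Guide goes to the east ledge with Hana and Jules.  [the west ledge: — | the east ledge: Hana, Jules, Mina, Pim]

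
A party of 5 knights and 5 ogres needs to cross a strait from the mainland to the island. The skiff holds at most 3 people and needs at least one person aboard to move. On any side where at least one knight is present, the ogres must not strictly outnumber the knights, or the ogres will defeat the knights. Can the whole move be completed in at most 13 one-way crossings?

Yes — this plan uses 11 crossings (≤ 13):
1. 2 ogres → the island.  (the mainland: 5K 3O; the island: 0K 2O)
2. 1 ogre ← the mainland.  (the mainland: 5K 4O; the island: 0K 1O)
3. 3 ogres → the island.  (the mainland: 5K 1O; the island: 0K 4O)
4. 1 ogre ← the mainland.  (the mainland: 5K 2O; the island: 0K 3O)
5. 3 knights → the island.  (the mainland: 2K 2O; the island: 3K 3O)
6. 1 knight and 1 ogre ← the mainland.  (the mainland: 3K 3O; the island: 2K 2O)
7. 3 knights → the island.  (the mainland: 0K 3O; the island: 5K 2O)
8. 1 ogre ← the mainland.  (the mainland: 0K 4O; the island: 5K 1O)
9. 2 ogres → the island.  (the mainland: 0K 2O; the island: 5K 3O)
10. 1 ogre ← the mainland.  (the mainland: 0K 3O; the island: 5K 2O)
11. 3 ogres → the island.  (the mainland: 0K 0O; the island: 5K 5O)

Yes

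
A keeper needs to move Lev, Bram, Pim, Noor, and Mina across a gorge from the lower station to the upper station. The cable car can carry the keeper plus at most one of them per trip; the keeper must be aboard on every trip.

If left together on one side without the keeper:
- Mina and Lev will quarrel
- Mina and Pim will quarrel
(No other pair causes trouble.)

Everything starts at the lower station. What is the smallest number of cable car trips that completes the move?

Counting alone: the keeper can take at most 1 across per trip to the upper station, so moving all 5 needs at least 5 loaded trips out, with a return between consecutive ones — at least 9 crossings.
The safety rule pushes this higher. Following every safe sequence of crossings, the most of the 5 that can be at the upper station as the cable car arrives there on crossing 9 is 4 — never all 5.
So no plan with fewer than 11 crossings exists, and this one achieves 11:
1. Keeper goes to the upper station with Mina.
2. Keeper goes back to the lower station alone.
3. Keeper goes to the upper station with Lev.
4. Keeper goes back to the lower station with Mina.
5. Keeper goes to the upper station with Pim.
6. Keeper goes back to the lower station alone.
7. Keeper goes to the upper station with Bram.
8. Keeper goes back to the lower station alone.
9. Keeper goes to the upper station with Noor.
10. Keeper goes back to the lower station alone.
11. Keeper goes to the upper station with Mina.

11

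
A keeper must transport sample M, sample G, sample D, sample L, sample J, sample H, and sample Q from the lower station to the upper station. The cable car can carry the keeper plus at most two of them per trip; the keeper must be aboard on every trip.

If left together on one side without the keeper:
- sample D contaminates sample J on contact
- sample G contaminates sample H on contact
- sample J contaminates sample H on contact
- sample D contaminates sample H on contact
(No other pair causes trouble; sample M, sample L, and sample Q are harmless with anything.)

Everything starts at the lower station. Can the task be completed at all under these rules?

Yes

1. Keeper goes to the upper station with sample D and sample H.  [the lower station: sample G, sample J, sample L, sample M, sample Q | the upper station: sample D, sample H]
2. Keeper goes back to the lower station with sample D.  [the lower station: sample D, sample G, sample J, sample L, sample M, sample Q | the upper station: sample H]
3. Keeper goes to the upper station with sample D and sample M.  [the lower station: sample G, sample J, sample L, sample Q | the upper station: sample D, sample H, sample M]
4. Keeper goes back to the lower station with sample D.  [the lower station: sample D, sample G, sample J, sample L, sample Q | the upper station: sample H, sample M]
5. Keeper goes to the upper station with sample D and sample G.  [the lower station: sample J, sample L, sample Q | the upper station: sample D, sample G, sample H, sample M]
6. Keeper goes back to the lower station with sample H.  [the lower station: sample H, sample J, sample L, sample Q | the upper station: sample D, sample G, sample M]
7. Keeper goes to the upper station with sample J and sample L.  [the lower station: sample H, sample Q | the upper station: sample D, sample G, sample J, sample L, sample M]
8. Keeper goes back to the lower station with sample D.  [the lower station: sample D, sample H, sample Q | the upper station: sample G, sample J, sample L, sample M]
9. Keeper goes to the upper station with sample D and sample Q.  [the lower station: sample H | the upper station: sample D, sample G, sample J, sample L, sample M, sample Q]
10. Keeper goes back to the lower station with sample D.  [the lower station: sample D, sample H | the upper station: sample G, sample J, sample L, sample M, sample Q]
11. Keeper goes to the upper station with sample D and sample H.  [the lower station: — | the upper station: sample D, sample G, sample H, sample J, sample L, sample M, sample Q]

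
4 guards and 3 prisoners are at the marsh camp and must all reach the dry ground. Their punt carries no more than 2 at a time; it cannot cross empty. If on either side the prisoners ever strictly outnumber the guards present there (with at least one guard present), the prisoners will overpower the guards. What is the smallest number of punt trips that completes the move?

11

Counting alone: each trip to the dry ground takes at most 2 across and each return brings at least 1 back, so after t trips out (and t−1 returns) at most 2t − (t−1) of the 7 are across; that first reaches 7 at t = 6, so at least 11 crossings are needed.
The plan below uses exactly 11 crossings, so it is optimal:
1. 2 prisoners → the dry ground.  (the marsh camp: 4G 1P; the dry ground: 0G 2P)
2. 1 prisoner ← the marsh camp.  (the marsh camp: 4G 2P; the dry ground: 0G 1P)
3. 2 prisoners → the dry ground.  (the marsh camp: 4G 0P; the dry ground: 0G 3P)
4. 1 prisoner ← the marsh camp.  (the marsh camp: 4G 1P; the dry ground: 0G 2P)
5. 2 guards → the dry ground.  (the marsh camp: 2G 1P; the dry ground: 2G 2P)
6. 1 prisoner ← the marsh camp.  (the marsh camp: 2G 2P; the dry ground: 2G 1P)
7. 1 guard and 1 prisoner → the dry ground.  (the marsh camp: 1G 1P; the dry ground: 3G 2P)
8. 1 guard ← the marsh camp.  (the marsh camp: 2G 1P; the dry ground: 2G 2P)
9. 1 guard and 1 prisoner → the dry ground.  (the marsh camp: 1G 0P; the dry ground: 3G 3P)
10. 1 prisoner ← the marsh camp.  (the marsh camp: 1G 1P; the dry ground: 3G 2P)
11. 1 guard and 1 prisoner → the dry ground.  (the marsh camp: 0G 0P; the dry ground: 4G 3P)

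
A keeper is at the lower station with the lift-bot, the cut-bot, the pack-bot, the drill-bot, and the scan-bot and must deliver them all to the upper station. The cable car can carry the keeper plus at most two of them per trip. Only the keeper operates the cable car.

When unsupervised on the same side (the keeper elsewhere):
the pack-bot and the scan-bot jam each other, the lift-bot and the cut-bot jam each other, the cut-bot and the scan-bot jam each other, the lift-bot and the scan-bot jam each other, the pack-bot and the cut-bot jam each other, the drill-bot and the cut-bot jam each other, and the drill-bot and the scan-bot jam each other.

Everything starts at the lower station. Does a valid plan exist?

Following every safe sequence of crossings from the start, the most of the 5 that can be at the upper station as the cable car arrives there on crossings 1, 3 is 2, 3 respectively; the best ever achieved is 3 of 5.
From crossing 5 on, no configuration arises that was not already reachable earlier: only 10 distinct safe configurations (who is on which side, and where the cable car is) can ever be reached, none of them has everyone across, and every continuation just revisits them. So no valid plan exists.

No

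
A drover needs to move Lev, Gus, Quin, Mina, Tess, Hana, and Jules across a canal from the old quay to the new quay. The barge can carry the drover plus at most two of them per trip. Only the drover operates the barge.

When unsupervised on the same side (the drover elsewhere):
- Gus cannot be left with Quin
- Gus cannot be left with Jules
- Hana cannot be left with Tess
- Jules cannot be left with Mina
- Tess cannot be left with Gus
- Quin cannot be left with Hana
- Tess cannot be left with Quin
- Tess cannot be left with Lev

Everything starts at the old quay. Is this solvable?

Whatever the first load, the items left behind include a forbidden pair without the drover. No opening move is safe, so no plan exists.

No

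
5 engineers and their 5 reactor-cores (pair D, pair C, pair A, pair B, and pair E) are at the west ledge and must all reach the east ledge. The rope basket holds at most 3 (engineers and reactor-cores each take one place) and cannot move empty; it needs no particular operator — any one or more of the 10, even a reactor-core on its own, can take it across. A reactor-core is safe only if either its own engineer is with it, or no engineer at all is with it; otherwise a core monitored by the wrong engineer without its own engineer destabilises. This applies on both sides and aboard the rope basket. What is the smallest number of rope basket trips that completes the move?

11

Counting alone: each trip to the east ledge takes at most 3 across and each return brings at least 1 back, so after t trips out (and t−1 returns) at most 3t − (t−1) of the 10 are across; that first reaches 10 at t = 5, so at least 9 crossings are needed.
The safety rule pushes this higher. Following every safe sequence of crossings, the most of the 10 that can be at the east ledge as the rope basket arrives there on crossing 9 is 9 — never all 10.
So no plan with fewer than 11 crossings exists, and this one achieves 11:
1. engineer D and reactor-core D cross → the east ledge.
2. engineer D crosses ← the west ledge.
3. reactor-core A, reactor-core B, and reactor-core C cross → the east ledge.
4. reactor-core D crosses ← the west ledge.
5. engineer A, engineer B, and engineer C cross → the east ledge.
6. engineer C and reactor-core C cross ← the west ledge.
7. engineer C, engineer D, and engineer E cross → the east ledge.
8. reactor-core A crosses ← the west ledge.
9. reactor-core C and reactor-core D cross → the east ledge.
10. reactor-core D crosses ← the west ledge.
11. reactor-core A, reactor-core D, and reactor-core E cross → the east ledge.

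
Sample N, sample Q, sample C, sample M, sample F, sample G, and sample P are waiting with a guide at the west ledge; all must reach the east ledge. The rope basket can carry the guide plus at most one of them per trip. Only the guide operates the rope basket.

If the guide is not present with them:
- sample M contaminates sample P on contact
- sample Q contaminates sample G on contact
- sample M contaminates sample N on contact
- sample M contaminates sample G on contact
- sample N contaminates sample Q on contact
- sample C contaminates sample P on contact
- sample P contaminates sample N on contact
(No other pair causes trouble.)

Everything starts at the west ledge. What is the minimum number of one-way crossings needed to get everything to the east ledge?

impossible

Whatever the first load, the items left behind include a forbidden pair without the guide. No opening move is safe, so no plan exists.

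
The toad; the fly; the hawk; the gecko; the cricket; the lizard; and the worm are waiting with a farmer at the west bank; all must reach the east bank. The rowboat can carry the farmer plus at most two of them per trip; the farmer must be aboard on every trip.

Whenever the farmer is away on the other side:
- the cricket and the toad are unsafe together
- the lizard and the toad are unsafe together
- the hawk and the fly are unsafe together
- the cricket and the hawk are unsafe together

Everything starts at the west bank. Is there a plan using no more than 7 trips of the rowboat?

Counting alone: the farmer can take at most 2 across per trip to the east bank, so moving all 7 needs at least 4 loaded trips out, with a return between consecutive ones — at least 7 crossings.
The safety rule pushes this higher. Following every safe sequence of crossings, the most of the 7 that can be at the east bank as the rowboat arrives there on crossing 7 is 6 — never all 7.
So the move cannot be finished within 7 crossings. (The shortest complete plan takes 9:)
1. Farmer goes to the east bank with the hawk and the toad.
2. Farmer goes back to the west bank alone.
3. Farmer goes to the east bank with the fly.
4. Farmer goes back to the west bank with the hawk.
5. Farmer goes to the east bank with the cricket and the gecko.
6. Farmer goes back to the west bank with the toad.
7. Farmer goes to the east bank with the lizard and the worm.
8. Farmer goes back to the west bank alone.
9. Farmer goes to the east bank with the hawk and the toad.

No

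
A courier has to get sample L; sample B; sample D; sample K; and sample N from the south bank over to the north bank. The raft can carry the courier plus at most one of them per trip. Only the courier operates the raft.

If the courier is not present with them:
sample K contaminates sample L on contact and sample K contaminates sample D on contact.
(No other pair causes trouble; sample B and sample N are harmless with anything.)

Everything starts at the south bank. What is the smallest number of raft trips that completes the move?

11

Counting alone: the courier can take at most 1 across per trip to the north bank, so moving all 5 needs at least 5 loaded trips out, with a return between consecutive ones — at least 9 crossings.
The safety rule pushes this higher. Following every safe sequence of crossings, the most of the 5 that can be at the north bank as the raft arrives there on crossing 9 is 4 — never all 5.
So no plan with fewer than 11 crossings exists, and this one achieves 11:
1. Courier goes to the north bank with sample K.  [the south bank: sample B, sample D, sample L, sample N | the north bank: sample K]
2. Courier goes back to the south bank alone.  [the south bank: sample B, sample D, sample L, sample N | the north bank: sample K]
3. Courier goes to the north bank with sample L.  [the south bank: sample B, sample D, sample N | the north bank: sample K, sample L]
4. Courier goes back to the south bank with sample K.  [the south bank: sample B, sample D, sample K, sample N | the north bank: sample L]
5. Courier goes to the north bank with sample D.  [the south bank: sample B, sample K, sample N | the north bank: sample D, sample L]
6. Courier goes back to the south bank alone.  [the south bank: sample B, sample K, sample N | the north bank: sample D, sample L]
7. Courier goes to the north bank with sample B.  [the south bank: sample K, sample N | the north bank: sample B, sample D, sample L]
8. Courier goes back to the south bank alone.  [the south bank: sample K, sample N | the north bank: sample B, sample D, sample L]
9. Courier goes to the north bank with sample N.  [the south bank: sample K | the north bank: sample B, sample D, sample L, sample N]
10. Courier goes back to the south bank alone.  [the south bank: sample K | the north bank: sample B, sample D, sample L, sample N]
11. Courier goes to the north bank with sample K.  [the south bank: — | the north bank: sample B, sample D, sample K, sample L, sample N]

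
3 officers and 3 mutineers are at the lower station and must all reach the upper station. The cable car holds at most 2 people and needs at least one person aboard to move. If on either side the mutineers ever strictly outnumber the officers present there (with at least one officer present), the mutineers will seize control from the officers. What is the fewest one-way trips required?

11

Counting alone: each trip to the upper station takes at most 2 across and each return brings at least 1 back, so after t trips out (and t−1 returns) at most 2t − (t−1) of the 6 are across; that first reaches 6 at t = 5, so at least 9 crossings are needed.
The safety rule pushes this higher. Following every safe sequence of crossings, the most of the 6 that can be at the upper station as the cable car arrives there on crossing 9 is 5 — never all 6.
So no plan with fewer than 11 crossings exists, and this one achieves 11:
1. 2 mutineers → the upper station.  (the lower station: 3O 1M; the upper station: 0O 2M)
2. 1 mutineer ← the lower station.  (the lower station: 3O 2M; the upper station: 0O 1M)
3. 2 mutineers → the upper station.  (the lower station: 3O 0M; the upper station: 0O 3M)
4. 1 mutineer ← the lower station.  (the lower station: 3O 1M; the upper station: 0O 2M)
5. 2 officers → the upper station.  (the lower station: 1O 1M; the upper station: 2O 2M)
6. 1 officer and 1 mutineer ← the lower station.  (the lower station: 2O 2M; the upper station: 1O 1M)
7. 2 officers → the upper station.  (the lower station: 0O 2M; the upper station: 3O 1M)
8. 1 mutineer ← the lower station.  (the lower station: 0O 3M; the upper station: 3O 0M)
9. 2 mutineers → the upper station.  (the lower station: 0O 1M; the upper station: 3O 2M)
10. 1 mutineer ← the lower station.  (the lower station: 0O 2M; the upper station: 3O 1M)
11. 2 mutineers → the upper station.  (the lower station: 0O 0M; the upper station: 3O 3M)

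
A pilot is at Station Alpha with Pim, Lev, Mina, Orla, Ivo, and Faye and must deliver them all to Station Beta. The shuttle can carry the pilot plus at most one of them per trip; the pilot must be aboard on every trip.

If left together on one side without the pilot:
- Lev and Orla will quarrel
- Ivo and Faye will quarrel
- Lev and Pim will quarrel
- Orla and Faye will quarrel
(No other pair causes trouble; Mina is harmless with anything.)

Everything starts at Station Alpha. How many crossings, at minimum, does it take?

Whatever the first load, the items left behind include a forbidden pair without the pilot. No opening move is safe, so no plan exists.

impossible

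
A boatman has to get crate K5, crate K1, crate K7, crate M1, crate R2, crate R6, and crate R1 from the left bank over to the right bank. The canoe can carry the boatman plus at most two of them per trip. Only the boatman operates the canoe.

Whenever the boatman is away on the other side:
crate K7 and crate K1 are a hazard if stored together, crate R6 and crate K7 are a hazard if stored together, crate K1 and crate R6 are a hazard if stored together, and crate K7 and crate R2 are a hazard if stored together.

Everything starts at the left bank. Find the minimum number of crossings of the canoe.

11

Counting alone: the boatman can take at most 2 across per trip to the right bank, so moving all 7 needs at least 4 loaded trips out, with a return between consecutive ones — at least 7 crossings.
The safety rule pushes this higher. Following every safe sequence of crossings, the most of the 7 that can be at the right bank as the canoe arrives there on crossings 7, 9 is 5, 6 respectively — never all 7.
So no plan with fewer than 11 crossings exists, and this one achieves 11:
1. Boatman goes to the right bank with crate K1 and crate K7.
2. Boatman goes back to the left bank with crate K1.
3. Boatman goes to the right bank with crate K1 and crate K5.
4. Boatman goes back to the left bank with crate K1.
5. Boatman goes to the right bank with crate K1 and crate M1.
6. Boatman goes back to the left bank with crate K1.
7. Boatman goes to the right bank with crate K1 and crate R2.
8. Boatman goes back to the left bank with crate K7.
9. Boatman goes to the right bank with crate K7 and crate R1.
10. Boatman goes back to the left bank with crate K7.
11. Boatman goes to the right bank with crate K7 and crate R6.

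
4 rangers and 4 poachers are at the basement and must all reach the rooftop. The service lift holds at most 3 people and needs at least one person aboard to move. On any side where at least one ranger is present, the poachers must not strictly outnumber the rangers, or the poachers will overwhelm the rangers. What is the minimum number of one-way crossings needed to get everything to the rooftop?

Counting alone: each trip to the rooftop takes at most 3 across and each return brings at least 1 back, so after t trips out (and t−1 returns) at most 3t − (t−1) of the 8 are across; that first reaches 8 at t = 4, so at least 7 crossings are needed.
The safety rule pushes this higher. Following every safe sequence of crossings, the most of the 8 that can be at the rooftop as the service lift arrives there on crossing 7 is 7 — never all 8.
So no plan with fewer than 9 crossings exists, and this one achieves 9:
1. 2 poachers → the rooftop.  (the basement: 4R 2P; the rooftop: 0R 2P)
2. 1 poacher ← the basement.  (the basement: 4R 3P; the rooftop: 0R 1P)
3. 3 poachers → the rooftop.  (the basement: 4R 0P; the rooftop: 0R 4P)
4. 1 poacher ← the basement.  (the basement: 4R 1P; the rooftop: 0R 3P)
5. 3 rangers → the rooftop.  (the basement: 1R 1P; the rooftop: 3R 3P)
6. 1 ranger and 1 poacher ← the basement.  (the basement: 2R 2P; the rooftop: 2R 2P)
7. 2 rangers → the rooftop.  (the basement: 0R 2P; the rooftop: 4R 2P)
8. 1 poacher ← the basement.  (the basement: 0R 3P; the rooftop: 4R 1P)
9. 3 poachers → the rooftop.  (the basement: 0R 0P; the rooftop: 4R 4P)

9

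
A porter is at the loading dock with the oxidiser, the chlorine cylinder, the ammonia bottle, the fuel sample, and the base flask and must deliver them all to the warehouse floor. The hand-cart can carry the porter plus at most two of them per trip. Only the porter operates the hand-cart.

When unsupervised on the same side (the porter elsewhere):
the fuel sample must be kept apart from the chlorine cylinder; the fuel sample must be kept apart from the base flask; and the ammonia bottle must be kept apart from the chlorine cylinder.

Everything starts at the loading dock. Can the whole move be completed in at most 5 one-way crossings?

Yes — this plan uses 5 crossings (≤ 5):
1. Porter goes to the warehouse floor with the chlorine cylinder and the fuel sample.
2. Porter goes back to the loading dock with the chlorine cylinder.
3. Porter goes to the warehouse floor with the ammonia bottle and the oxidiser.
4. Porter goes back to the loading dock alone.
5. Porter goes to the warehouse floor with the base flask and the chlorine cylinder.

Yes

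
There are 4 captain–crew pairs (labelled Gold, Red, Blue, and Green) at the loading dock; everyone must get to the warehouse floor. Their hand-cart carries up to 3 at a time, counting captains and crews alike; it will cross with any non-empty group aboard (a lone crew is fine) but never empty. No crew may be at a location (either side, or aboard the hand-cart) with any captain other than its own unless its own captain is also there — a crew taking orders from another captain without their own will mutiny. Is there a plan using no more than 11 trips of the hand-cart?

Yes — this plan uses 9 crossings (≤ 11):
1. captain Gold and crew Gold cross → the warehouse floor.
2. captain Gold crosses ← the loading dock.
3. captain Gold, captain Red, and crew Red cross → the warehouse floor.
4. captain Gold and crew Gold cross ← the loading dock.
5. captain Blue, captain Gold, and captain Green cross → the warehouse floor.
6. crew Red crosses ← the loading dock.
7. crew Gold and crew Red cross → the warehouse floor.
8. crew Gold crosses ← the loading dock.
9. crew Blue, crew Gold, and crew Green cross → the warehouse floor.

Yes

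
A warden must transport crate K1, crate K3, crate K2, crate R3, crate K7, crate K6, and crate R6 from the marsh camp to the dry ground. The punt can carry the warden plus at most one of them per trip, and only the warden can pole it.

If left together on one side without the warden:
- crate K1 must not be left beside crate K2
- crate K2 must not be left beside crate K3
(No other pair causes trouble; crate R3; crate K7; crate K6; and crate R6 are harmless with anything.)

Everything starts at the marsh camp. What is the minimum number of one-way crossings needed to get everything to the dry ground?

Counting alone: the warden can take at most 1 across per trip to the dry ground, so moving all 7 needs at least 7 loaded trips out, with a return between consecutive ones — at least 13 crossings.
The safety rule pushes this higher. Following every safe sequence of crossings, the most of the 7 that can be at the dry ground as the punt arrives there on crossing 13 is 6 — never all 7.
So no plan with fewer than 15 crossings exists, and this one achieves 15:
1. Warden goes to the dry ground with crate K2.  [the marsh camp: crate K1, crate K3, crate K6, crate K7, crate R3, crate R6 | the dry ground: crate K2]
2. Warden goes back to the marsh camp alone.  [the marsh camp: crate K1, crate K3, crate K6, crate K7, crate R3, crate R6 | the dry ground: crate K2]
3. Warden goes to the dry ground with crate K1.  [the marsh camp: crate K3, crate K6, crate K7, crate R3, crate R6 | the dry ground: crate K1, crate K2]
4. Warden goes back to the marsh camp with crate K2.  [the marsh camp: crate K2, crate K3, crate K6, crate K7, crate R3, crate R6 | the dry ground: crate K1]
5. Warden goes to the dry ground with crate K3.  [the marsh camp: crate K2, crate K6, crate K7, crate R3, crate R6 | the dry ground: crate K1, crate K3]
6. Warden goes back to the marsh camp alone.  [the marsh camp: crate K2, crate K6, crate K7, crate R3, crate R6 | the dry ground: crate K1, crate K3]
7. Warden goes to the dry ground with crate R3.  [the marsh camp: crate K2, crate K6, crate K7, crate R6 | the dry ground: crate K1, crate K3, crate R3]
8. Warden goes back to the marsh camp alone.  [the marsh camp: crate K2, crate K6, crate K7, crate R6 | the dry ground: crate K1, crate K3, crate R3]
9. Warden goes to the dry ground with crate K7.  [the marsh camp: crate K2, crate K6, crate R6 | the dry ground: crate K1, crate K3, crate K7, crate R3]
10. Warden goes back to the marsh camp alone.  [the marsh camp: crate K2, crate K6, crate R6 | the dry ground: crate K1, crate K3, crate K7, crate R3]
11. Warden goes to the dry ground with crate K6.  [the marsh camp: crate K2, crate R6 | the dry ground: crate K1, crate K3, crate K6, crate K7, crate R3]
12. Warden goes back to the marsh camp alone.  [the marsh camp: crate K2, crate R6 | the dry ground: crate K1, crate K3, crate K6, crate K7, crate R3]
13. Warden goes to the dry ground with crate R6.  [the marsh camp: crate K2 | the dry ground: crate K1, crate K3, crate K6, crate K7, crate R3, crate R6]
14. Warden goes back to the marsh camp alone.  [the marsh camp: crate K2 | the dry ground: crate K1, crate K3, crate K6, crate K7, crate R3, crate R6]
15. Warden goes to the dry ground with crate K2.  [the marsh camp: — | the dry ground: crate K1, crate K2, crate K3, crate K6, crate K7, crate R3, crate R6]

15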